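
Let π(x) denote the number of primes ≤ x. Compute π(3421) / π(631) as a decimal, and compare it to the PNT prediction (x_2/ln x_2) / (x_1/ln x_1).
π(3421)/π(631) = 480/115 ≈ 4.1739;  PNT prediction ≈ 4.2954.

π(631) = 115 and π(3421) = 480, so π(3421)/π(631) ≈ 4.1739. The PNT-predicted ratio is (3421/ln(3421)) / (631/ln(631)) ≈ 4.2954. The two agree to within a few percent, as expected.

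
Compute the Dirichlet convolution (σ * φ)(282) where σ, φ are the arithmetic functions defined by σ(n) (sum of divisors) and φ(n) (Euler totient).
(σ * φ)(282) = 2256

Divisors of 282: [1, 2, 3, 6, 47, 94, 141, 282]. For each d | 282:
  d = 1: σ(1) · φ(282/1) = 1 · 92 = 92
  d = 2: σ(2) · φ(282/2) = 3 · 92 = 276
  d = 3: σ(3) · φ(282/3) = 4 · 46 = 184
  d = 6: σ(6) · φ(282/6) = 12 · 46 = 552
  d = 47: σ(47) · φ(282/47) = 48 · 2 = 96
  d = 94: σ(94) · φ(282/94) = 144 · 2 = 288
  d = 141: σ(141) · φ(282/141) = 192 · 1 = 192
  d = 282: σ(282) · φ(282/282) = 576 · 1 = 576
Summing: (σ * φ)(282) = 92 + 276 + 184 + 552 + 96 + 288 + 192 + 576 = 2256.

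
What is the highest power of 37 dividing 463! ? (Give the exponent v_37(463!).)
v_37(463!) = 12

Legendre's formula: v_p(n!) = Σ_{k ≥ 1} ⌊n / p^k⌋. For p = 37, n = 463, the terms are:
  ⌊463/37^1⌋ = ⌊463/37⌋ = 12
(the next term ⌊463/37^2⌋ = 0, terminating the sum). Summing: v_37(463!) = 12 = 12.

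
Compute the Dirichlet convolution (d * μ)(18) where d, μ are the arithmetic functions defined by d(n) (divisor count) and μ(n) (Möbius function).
(d * μ)(18) = 1

Divisors of 18: [1, 2, 3, 6, 9, 18]. For each d | 18:
  d = 1: d(1) · μ(18/1) = 1 · 0 = 0
  d = 2: d(2) · μ(18/2) = 2 · 0 = 0
  d = 3: d(3) · μ(18/3) = 2 · 1 = 2
  d = 6: d(6) · μ(18/6) = 4 · -1 = -4
  d = 9: d(9) · μ(18/9) = 3 · -1 = -3
  d = 18: d(18) · μ(18/18) = 6 · 1 = 6
Summing: (d * μ)(18) = 0 + 0 + 2 + -4 + -3 + 6 = 1.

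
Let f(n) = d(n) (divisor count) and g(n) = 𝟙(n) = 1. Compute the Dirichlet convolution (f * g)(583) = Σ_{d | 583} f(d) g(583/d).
(d * 𝟙)(583) = 9

Divisors of 583: [1, 11, 53, 583]. For each d | 583:
  d = 1: d(1) · 𝟙(583/1) = 1 · 1 = 1
  d = 11: d(11) · 𝟙(583/11) = 2 · 1 = 2
  d = 53: d(53) · 𝟙(583/53) = 2 · 1 = 2
  d = 583: d(583) · 𝟙(583/583) = 4 · 1 = 4
Summing: (d * 𝟙)(583) = 1 + 2 + 2 + 4 = 9.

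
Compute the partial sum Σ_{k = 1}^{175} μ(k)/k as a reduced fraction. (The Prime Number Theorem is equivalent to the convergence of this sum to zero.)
Σ μ(k)/k = -291895861671370214401988773976597804369856804354890517841750669749/27764983964554203230141949225149376041830084932479143674493613998285

Values of μ(k) for 1 ≤ k ≤ 175: μ(1) = 1, μ(2) = -1, μ(3) = -1, μ(5) = -1, μ(6) = 1, μ(7) = -1, μ(10) = 1, μ(11) = -1, μ(13) = -1, μ(14) = 1, μ(15) = 1, μ(17) = -1, μ(19) = -1, μ(21) = 1, μ(22) = 1, μ(23) = -1, μ(26) = 1, μ(29) = -1, μ(30) = -1, μ(31) = -1, μ(33) = 1, μ(34) = 1, μ(35) = 1, μ(37) = -1, μ(38) = 1, μ(39) = 1, μ(41) = -1, μ(42) = -1, μ(43) = -1, μ(46) = 1, μ(47) = -1, μ(51) = 1, μ(53) = -1, μ(55) = 1, μ(57) = 1, μ(58) = 1, μ(59) = -1, μ(61) = -1, μ(62) = 1, μ(65) = 1, μ(66) = -1, μ(67) = -1, μ(69) = 1, μ(70) = -1, μ(71) = -1, μ(73) = -1, μ(74) = 1, μ(77) = 1, μ(78) = -1, μ(79) = -1, μ(82) = 1, μ(83) = -1, μ(85) = 1, μ(86) = 1, μ(87) = 1, μ(89) = -1, μ(91) = 1, μ(93) = 1, μ(94) = 1, μ(95) = 1, μ(97) = -1, μ(101) = -1, μ(102) = -1, μ(103) = -1, μ(105) = -1, μ(106) = 1, μ(107) = -1, μ(109) = -1, μ(110) = -1, μ(111) = 1, μ(113) = -1, μ(114) = -1, μ(115) = 1, μ(118) = 1, μ(119) = 1, μ(122) = 1, μ(123) = 1, μ(127) = -1, μ(129) = 1, μ(130) = -1, μ(131) = -1, μ(133) = 1, μ(134) = 1, μ(137) = -1, μ(138) = -1, μ(139) = -1, μ(141) = 1, μ(142) = 1, μ(143) = 1, μ(145) = 1, μ(146) = 1, μ(149) = -1, μ(151) = -1, μ(154) = -1, μ(155) = 1, μ(157) = -1, μ(158) = 1, μ(159) = 1, μ(161) = 1, μ(163) = -1, μ(165) = -1, μ(166) = 1, μ(167) = -1, μ(170) = -1, μ(173) = -1, μ(174) = -1, with μ = 0 on non-squarefree integers. Summing μ(k)/k for k where μ(k) ≠ 0 gives -291895861671370214401988773976597804369856804354890517841750669749/27764983964554203230141949225149376041830084932479143674493613998285 ≈ -0.0105. (PNT ⟺ this sum → 0 as n → ∞.)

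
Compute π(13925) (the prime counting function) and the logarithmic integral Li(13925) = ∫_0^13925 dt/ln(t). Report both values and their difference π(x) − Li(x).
π(13925) = 1646;  Li(13925) ≈ 1664.40;  π(x) − Li(x) ≈ -18.40.

Direct count of primes ≤ 13925 gives π(13925) = 1646. Numerical evaluation of the logarithmic integral gives Li(13925) ≈ 1664.40. The difference π(x) − Li(x) ≈ -18.40 is typically negative for small/moderate x (Li(x) overestimates), though Littlewood's theorem shows this sign changes infinitely often.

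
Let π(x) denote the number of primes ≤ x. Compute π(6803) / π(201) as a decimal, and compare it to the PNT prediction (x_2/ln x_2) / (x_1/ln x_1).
π(6803)/π(201) = 876/46 ≈ 19.0435;  PNT prediction ≈ 20.3390.

π(201) = 46 and π(6803) = 876, so π(6803)/π(201) ≈ 19.0435. The PNT-predicted ratio is (6803/ln(6803)) / (201/ln(201)) ≈ 20.3390. The two agree to within a few percent, as expected.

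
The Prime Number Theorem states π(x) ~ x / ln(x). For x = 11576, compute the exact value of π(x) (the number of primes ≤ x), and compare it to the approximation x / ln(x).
π(11576) = 1392;  x/ln(x) ≈ 1237.19;  relative error ≈ 11.12%.

Directly count primes up to 11576: π(11576) = 1392. The PNT approximation gives 11576/ln(11576) ≈ 11576/9.35669 ≈ 1237.19. Relative error (π(x) − x/ln(x)) / π(x) ≈ 11.12%; the approximation is known to undercount slightly (Li(x) is a better estimate).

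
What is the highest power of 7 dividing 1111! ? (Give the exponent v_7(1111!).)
v_7(1111!) = 183

Legendre's formula: v_p(n!) = Σ_{k ≥ 1} ⌊n / p^k⌋. For p = 7, n = 1111, the terms are:
  ⌊1111/7^1⌋ = ⌊1111/7⌋ = 158
  ⌊1111/7^2⌋ = ⌊1111/49⌋ = 22
  ⌊1111/7^3⌋ = ⌊1111/343⌋ = 3
(the next term ⌊1111/7^4⌋ = 0, terminating the sum). Summing: v_7(1111!) = 158 + 22 + 3 = 183.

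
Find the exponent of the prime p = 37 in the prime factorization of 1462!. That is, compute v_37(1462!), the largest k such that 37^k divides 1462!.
v_37(1462!) = 40

Legendre's formula: v_p(n!) = Σ_{k ≥ 1} ⌊n / p^k⌋. For p = 37, n = 1462, the terms are:
  ⌊1462/37^1⌋ = ⌊1462/37⌋ = 39
  ⌊1462/37^2⌋ = ⌊1462/1369⌋ = 1
(the next term ⌊1462/37^3⌋ = 0, terminating the sum). Summing: v_37(1462!) = 39 + 1 = 40.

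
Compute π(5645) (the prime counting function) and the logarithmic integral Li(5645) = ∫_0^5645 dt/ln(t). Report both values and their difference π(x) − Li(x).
π(5645) = 741;  Li(5645) ≈ 759.46;  π(x) − Li(x) ≈ -18.46.

Direct count of primes ≤ 5645 gives π(5645) = 741. Numerical evaluation of the logarithmic integral gives Li(5645) ≈ 759.46. The difference π(x) − Li(x) ≈ -18.46 is typically negative for small/moderate x (Li(x) overestimates), though Littlewood's theorem shows this sign changes infinitely often.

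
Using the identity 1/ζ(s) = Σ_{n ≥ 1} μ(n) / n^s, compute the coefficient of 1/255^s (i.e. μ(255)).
μ(255) = -1

Factor n = 255 = 3 · 5 · 17. μ(n) = 0 if any exponent ≥ 2 (not squarefree); otherwise μ(n) = (−1)^{ω(n)} where ω(n) is the number of distinct prime factors. Applying: μ(255) = -1.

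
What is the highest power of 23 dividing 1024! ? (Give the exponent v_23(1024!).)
v_23(1024!) = 45

Legendre's formula: v_p(n!) = Σ_{k ≥ 1} ⌊n / p^k⌋. For p = 23, n = 1024, the terms are:
  ⌊1024/23^1⌋ = ⌊1024/23⌋ = 44
  ⌊1024/23^2⌋ = ⌊1024/529⌋ = 1
(the next term ⌊1024/23^3⌋ = 0, terminating the sum). Summing: v_23(1024!) = 44 + 1 = 45.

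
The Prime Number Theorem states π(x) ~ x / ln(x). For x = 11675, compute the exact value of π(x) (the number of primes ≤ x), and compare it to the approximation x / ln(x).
π(11675) = 1400;  x/ln(x) ≈ 1246.64;  relative error ≈ 10.95%.

Directly count primes up to 11675: π(11675) = 1400. The PNT approximation gives 11675/ln(11675) ≈ 11675/9.36521 ≈ 1246.64. Relative error (π(x) − x/ln(x)) / π(x) ≈ 10.95%; the approximation is known to undercount slightly (Li(x) is a better estimate).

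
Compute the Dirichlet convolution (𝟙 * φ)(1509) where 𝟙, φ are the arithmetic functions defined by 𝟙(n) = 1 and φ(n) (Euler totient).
(𝟙 * φ)(1509) = 1509

Divisors of 1509: [1, 3, 503, 1509]. For each d | 1509:
  d = 1: 𝟙(1) · φ(1509/1) = 1 · 1004 = 1004
  d = 3: 𝟙(3) · φ(1509/3) = 1 · 502 = 502
  d = 503: 𝟙(503) · φ(1509/503) = 1 · 2 = 2
  d = 1509: 𝟙(1509) · φ(1509/1509) = 1 · 1 = 1
Summing: (𝟙 * φ)(1509) = 1004 + 502 + 2 + 1 = 1509.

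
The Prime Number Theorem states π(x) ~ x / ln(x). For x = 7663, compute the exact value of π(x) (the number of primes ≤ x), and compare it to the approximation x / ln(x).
π(7663) = 971;  x/ln(x) ≈ 856.76;  relative error ≈ 11.77%.

Directly count primes up to 7663: π(7663) = 971. The PNT approximation gives 7663/ln(7663) ≈ 7663/8.94416 ≈ 856.76. Relative error (π(x) − x/ln(x)) / π(x) ≈ 11.77%; the approximation is known to undercount slightly (Li(x) is a better estimate).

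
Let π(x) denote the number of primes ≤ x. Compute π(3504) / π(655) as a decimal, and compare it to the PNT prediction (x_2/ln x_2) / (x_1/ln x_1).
π(3504)/π(655) = 489/119 ≈ 4.1092;  PNT prediction ≈ 4.2504.

π(655) = 119 and π(3504) = 489, so π(3504)/π(655) ≈ 4.1092. The PNT-predicted ratio is (3504/ln(3504)) / (655/ln(655)) ≈ 4.2504. The two agree to within a few percent, as expected.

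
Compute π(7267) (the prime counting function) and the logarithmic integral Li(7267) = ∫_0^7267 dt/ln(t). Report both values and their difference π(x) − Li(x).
π(7267) = 928;  Li(7267) ≈ 944.42;  π(x) − Li(x) ≈ -16.42.

Direct count of primes ≤ 7267 gives π(7267) = 928. Numerical evaluation of the logarithmic integral gives Li(7267) ≈ 944.42. The difference π(x) − Li(x) ≈ -16.42 is typically negative for small/moderate x (Li(x) overestimates), though Littlewood's theorem shows this sign changes infinitely often.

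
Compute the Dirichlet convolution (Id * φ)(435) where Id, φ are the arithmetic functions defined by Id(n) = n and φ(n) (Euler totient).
(Id * φ)(435) = 2565

Divisors of 435: [1, 3, 5, 15, 29, 87, 145, 435]. For each d | 435:
  d = 1: Id(1) · φ(435/1) = 1 · 224 = 224
  d = 3: Id(3) · φ(435/3) = 3 · 112 = 336
  d = 5: Id(5) · φ(435/5) = 5 · 56 = 280
  d = 15: Id(15) · φ(435/15) = 15 · 28 = 420
  d = 29: Id(29) · φ(435/29) = 29 · 8 = 232
  d = 87: Id(87) · φ(435/87) = 87 · 4 = 348
  d = 145: Id(145) · φ(435/145) = 145 · 2 = 290
  d = 435: Id(435) · φ(435/435) = 435 · 1 = 435
Summing: (Id * φ)(435) = 224 + 336 + 280 + 420 + 232 + 348 + 290 + 435 = 2565.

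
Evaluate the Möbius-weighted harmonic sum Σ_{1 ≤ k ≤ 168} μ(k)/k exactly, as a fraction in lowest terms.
Σ μ(k)/k = 3320595668723936105212130194759121950701456962705503856339925674/481473710367991963528473107950567214598209565303106537707981745635

Values of μ(k) for 1 ≤ k ≤ 168: μ(1) = 1, μ(2) = -1, μ(3) = -1, μ(5) = -1, μ(6) = 1, μ(7) = -1, μ(10) = 1, μ(11) = -1, μ(13) = -1, μ(14) = 1, μ(15) = 1, μ(17) = -1, μ(19) = -1, μ(21) = 1, μ(22) = 1, μ(23) = -1, μ(26) = 1, μ(29) = -1, μ(30) = -1, μ(31) = -1, μ(33) = 1, μ(34) = 1, μ(35) = 1, μ(37) = -1, μ(38) = 1, μ(39) = 1, μ(41) = -1, μ(42) = -1, μ(43) = -1, μ(46) = 1, μ(47) = -1, μ(51) = 1, μ(53) = -1, μ(55) = 1, μ(57) = 1, μ(58) = 1, μ(59) = -1, μ(61) = -1, μ(62) = 1, μ(65) = 1, μ(66) = -1, μ(67) = -1, μ(69) = 1, μ(70) = -1, μ(71) = -1, μ(73) = -1, μ(74) = 1, μ(77) = 1, μ(78) = -1, μ(79) = -1, μ(82) = 1, μ(83) = -1, μ(85) = 1, μ(86) = 1, μ(87) = 1, μ(89) = -1, μ(91) = 1, μ(93) = 1, μ(94) = 1, μ(95) = 1, μ(97) = -1, μ(101) = -1, μ(102) = -1, μ(103) = -1, μ(105) = -1, μ(106) = 1, μ(107) = -1, μ(109) = -1, μ(110) = -1, μ(111) = 1, μ(113) = -1, μ(114) = -1, μ(115) = 1, μ(118) = 1, μ(119) = 1, μ(122) = 1, μ(123) = 1, μ(127) = -1, μ(129) = 1, μ(130) = -1, μ(131) = -1, μ(133) = 1, μ(134) = 1, μ(137) = -1, μ(138) = -1, μ(139) = -1, μ(141) = 1, μ(142) = 1, μ(143) = 1, μ(145) = 1, μ(146) = 1, μ(149) = -1, μ(151) = -1, μ(154) = -1, μ(155) = 1, μ(157) = -1, μ(158) = 1, μ(159) = 1, μ(161) = 1, μ(163) = -1, μ(165) = -1, μ(166) = 1, μ(167) = -1, with μ = 0 on non-squarefree integers. Summing μ(k)/k for k where μ(k) ≠ 0 gives 3320595668723936105212130194759121950701456962705503856339925674/481473710367991963528473107950567214598209565303106537707981745635 ≈ 0.0069. (PNT ⟺ this sum → 0 as n → ∞.)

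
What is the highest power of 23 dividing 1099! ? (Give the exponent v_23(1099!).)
v_23(1099!) = 49

Legendre's formula: v_p(n!) = Σ_{k ≥ 1} ⌊n / p^k⌋. For p = 23, n = 1099, the terms are:
  ⌊1099/23^1⌋ = ⌊1099/23⌋ = 47
  ⌊1099/23^2⌋ = ⌊1099/529⌋ = 2
(the next term ⌊1099/23^3⌋ = 0, terminating the sum). Summing: v_23(1099!) = 47 + 2 = 49.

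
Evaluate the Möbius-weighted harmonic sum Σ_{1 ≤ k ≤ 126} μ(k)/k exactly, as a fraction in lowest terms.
Σ μ(k)/k = 23090940688334333795050585396213953208427071/3161005464041760778814520629154366249327468699

Values of μ(k) for 1 ≤ k ≤ 126: μ(1) = 1, μ(2) = -1, μ(3) = -1, μ(5) = -1, μ(6) = 1, μ(7) = -1, μ(10) = 1, μ(11) = -1, μ(13) = -1, μ(14) = 1, μ(15) = 1, μ(17) = -1, μ(19) = -1, μ(21) = 1, μ(22) = 1, μ(23) = -1, μ(26) = 1, μ(29) = -1, μ(30) = -1, μ(31) = -1, μ(33) = 1, μ(34) = 1, μ(35) = 1, μ(37) = -1, μ(38) = 1, μ(39) = 1, μ(41) = -1, μ(42) = -1, μ(43) = -1, μ(46) = 1, μ(47) = -1, μ(51) = 1, μ(53) = -1, μ(55) = 1, μ(57) = 1, μ(58) = 1, μ(59) = -1, μ(61) = -1, μ(62) = 1, μ(65) = 1, μ(66) = -1, μ(67) = -1, μ(69) = 1, μ(70) = -1, μ(71) = -1, μ(73) = -1, μ(74) = 1, μ(77) = 1, μ(78) = -1, μ(79) = -1, μ(82) = 1, μ(83) = -1, μ(85) = 1, μ(86) = 1, μ(87) = 1, μ(89) = -1, μ(91) = 1, μ(93) = 1, μ(94) = 1, μ(95) = 1, μ(97) = -1, μ(101) = -1, μ(102) = -1, μ(103) = -1, μ(105) = -1, μ(106) = 1, μ(107) = -1, μ(109) = -1, μ(110) = -1, μ(111) = 1, μ(113) = -1, μ(114) = -1, μ(115) = 1, μ(118) = 1, μ(119) = 1, μ(122) = 1, μ(123) = 1, with μ = 0 on non-squarefree integers. Summing μ(k)/k for k where μ(k) ≠ 0 gives 23090940688334333795050585396213953208427071/3161005464041760778814520629154366249327468699 ≈ 0.0073. (PNT ⟺ this sum → 0 as n → ∞.)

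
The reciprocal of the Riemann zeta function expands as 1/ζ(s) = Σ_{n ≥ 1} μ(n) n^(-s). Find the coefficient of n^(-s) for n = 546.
μ(546) = 1

Factor n = 546 = 2 · 3 · 7 · 13. μ(n) = 0 if any exponent ≥ 2 (not squarefree); otherwise μ(n) = (−1)^{ω(n)} where ω(n) is the number of distinct prime factors. Applying: μ(546) = 1.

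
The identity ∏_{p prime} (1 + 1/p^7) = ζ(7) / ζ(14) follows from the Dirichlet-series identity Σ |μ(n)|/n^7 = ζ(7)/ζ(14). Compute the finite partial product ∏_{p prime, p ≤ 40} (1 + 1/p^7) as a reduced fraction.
∏ = 228018297549409144061012751313154880100808796638571013381923478410878979964928/226144123234654878853445211850814351110881099376313221108562837934941141853125

The primes p ≤ 40 are [2, 3, 5, 7, 11, 13, 17, 19, 23, 29, 31, 37]. For each, (1 + 1/p^7) = (p^7 + 1)/p^7. Multiplying these fractions over p ∈ [2, 3, 5, 7, 11, 13, 17, 19, 23, 29, 31, 37] gives 228018297549409144061012751313154880100808796638571013381923478410878979964928/226144123234654878853445211850814351110881099376313221108562837934941141853125. (In the limit P → ∞ this tends to ζ(7)/ζ(14).)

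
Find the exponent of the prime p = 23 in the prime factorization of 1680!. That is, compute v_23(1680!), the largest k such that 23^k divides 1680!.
v_23(1680!) = 76

Legendre's formula: v_p(n!) = Σ_{k ≥ 1} ⌊n / p^k⌋. For p = 23, n = 1680, the terms are:
  ⌊1680/23^1⌋ = ⌊1680/23⌋ = 73
  ⌊1680/23^2⌋ = ⌊1680/529⌋ = 3
(the next term ⌊1680/23^3⌋ = 0, terminating the sum). Summing: v_23(1680!) = 73 + 3 = 76.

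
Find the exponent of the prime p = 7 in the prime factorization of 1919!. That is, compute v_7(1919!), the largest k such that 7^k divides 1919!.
v_7(1919!) = 318

Legendre's formula: v_p(n!) = Σ_{k ≥ 1} ⌊n / p^k⌋. For p = 7, n = 1919, the terms are:
  ⌊1919/7^1⌋ = ⌊1919/7⌋ = 274
  ⌊1919/7^2⌋ = ⌊1919/49⌋ = 39
  ⌊1919/7^3⌋ = ⌊1919/343⌋ = 5
(the next term ⌊1919/7^4⌋ = 0, terminating the sum). Summing: v_7(1919!) = 274 + 39 + 5 = 318.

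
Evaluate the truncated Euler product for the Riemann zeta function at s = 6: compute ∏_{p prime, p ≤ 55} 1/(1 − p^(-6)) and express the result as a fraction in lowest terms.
∏ = 16399916697843255011967930971578711261087839227653922144798329822985430357794635/16120340632419383592544649060829667066167081196619966516987203957241678930116608

The primes p ≤ 55 are [2, 3, 5, 7, 11, 13, 17, 19, 23, 29, 31, 37, 41, 43, 47, 53]. For each prime, (1 − 1/p^6)^(-1) = p^6 / (p^6 − 1). The product is (1 − 1/2^6)^(-1), (1 − 1/3^6)^(-1), (1 − 1/5^6)^(-1), (1 − 1/7^6)^(-1), (1 − 1/11^6)^(-1), (1 − 1/13^6)^(-1), (1 − 1/17^6)^(-1), (1 − 1/19^6)^(-1), (1 − 1/23^6)^(-1), (1 − 1/29^6)^(-1), (1 − 1/31^6)^(-1), (1 − 1/37^6)^(-1), (1 − 1/41^6)^(-1), (1 − 1/43^6)^(-1), (1 − 1/47^6)^(-1), (1 − 1/53^6)^(-1) = ∏ p^6 / (p^6 − 1) = 16399916697843255011967930971578711261087839227653922144798329822985430357794635/16120340632419383592544649060829667066167081196619966516987203957241678930116608.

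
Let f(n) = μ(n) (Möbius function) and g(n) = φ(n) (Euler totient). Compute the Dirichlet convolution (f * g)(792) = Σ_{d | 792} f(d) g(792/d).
(μ * φ)(792) = 72

Divisors of 792: [1, 2, 3, 4, 6, 8, 9, 11, 12, 18, 22, 24, 33, 36, 44, 66, 72, 88, 99, 132, 198, 264, 396, 792]. For each d | 792:
  d = 1: μ(1) · φ(792/1) = 1 · 240 = 240
  d = 2: μ(2) · φ(792/2) = -1 · 120 = -120
  d = 3: μ(3) · φ(792/3) = -1 · 80 = -80
  d = 4: μ(4) · φ(792/4) = 0 · 60 = 0
  d = 6: μ(6) · φ(792/6) = 1 · 40 = 40
  d = 8: μ(8) · φ(792/8) = 0 · 60 = 0
  d = 9: μ(9) · φ(792/9) = 0 · 40 = 0
  d = 11: μ(11) · φ(792/11) = -1 · 24 = -24
  d = 12: μ(12) · φ(792/12) = 0 · 20 = 0
  d = 18: μ(18) · φ(792/18) = 0 · 20 = 0
  d = 22: μ(22) · φ(792/22) = 1 · 12 = 12
  d = 24: μ(24) · φ(792/24) = 0 · 20 = 0
  d = 33: μ(33) · φ(792/33) = 1 · 8 = 8
  d = 36: μ(36) · φ(792/36) = 0 · 10 = 0
  d = 44: μ(44) · φ(792/44) = 0 · 6 = 0
  d = 66: μ(66) · φ(792/66) = -1 · 4 = -4
  d = 72: μ(72) · φ(792/72) = 0 · 10 = 0
  d = 88: μ(88) · φ(792/88) = 0 · 6 = 0
  d = 99: μ(99) · φ(792/99) = 0 · 4 = 0
  d = 132: μ(132) · φ(792/132) = 0 · 2 = 0
  d = 198: μ(198) · φ(792/198) = 0 · 2 = 0
  d = 264: μ(264) · φ(792/264) = 0 · 2 = 0
  d = 396: μ(396) · φ(792/396) = 0 · 1 = 0
  d = 792: μ(792) · φ(792/792) = 0 · 1 = 0
Summing: (μ * φ)(792) = 240 + -120 + -80 + 0 + 40 + 0 + 0 + -24 + 0 + 0 + 12 + 0 + 8 + 0 + 0 + -4 + 0 + 0 + 0 + 0 + 0 + 0 + 0 + 0 = 72.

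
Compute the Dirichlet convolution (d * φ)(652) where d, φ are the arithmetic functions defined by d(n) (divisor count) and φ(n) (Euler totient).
(d * φ)(652) = 1148

Divisors of 652: [1, 2, 4, 163, 326, 652]. For each d | 652:
  d = 1: d(1) · φ(652/1) = 1 · 324 = 324
  d = 2: d(2) · φ(652/2) = 2 · 162 = 324
  d = 4: d(4) · φ(652/4) = 3 · 162 = 486
  d = 163: d(163) · φ(652/163) = 2 · 2 = 4
  d = 326: d(326) · φ(652/326) = 4 · 1 = 4
  d = 652: d(652) · φ(652/652) = 6 · 1 = 6
Summing: (d * φ)(652) = 324 + 324 + 486 + 4 + 4 + 6 = 1148.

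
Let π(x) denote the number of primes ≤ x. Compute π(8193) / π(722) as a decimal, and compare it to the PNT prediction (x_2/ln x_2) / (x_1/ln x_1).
π(8193)/π(722) = 1028/128 ≈ 8.0312;  PNT prediction ≈ 8.2888.

π(722) = 128 and π(8193) = 1028, so π(8193)/π(722) ≈ 8.0312. The PNT-predicted ratio is (8193/ln(8193)) / (722/ln(722)) ≈ 8.2888. The two agree to within a few percent, as expected.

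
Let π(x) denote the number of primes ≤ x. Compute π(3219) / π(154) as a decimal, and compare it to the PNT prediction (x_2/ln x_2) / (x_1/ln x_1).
π(3219)/π(154) = 455/36 ≈ 12.6389;  PNT prediction ≈ 13.0355.

π(154) = 36 and π(3219) = 455, so π(3219)/π(154) ≈ 12.6389. The PNT-predicted ratio is (3219/ln(3219)) / (154/ln(154)) ≈ 13.0355. The two agree to within a few percent, as expected.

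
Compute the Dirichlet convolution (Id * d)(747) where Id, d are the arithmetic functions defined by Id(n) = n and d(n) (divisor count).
(Id * d)(747) = 1530

Divisors of 747: [1, 3, 9, 83, 249, 747]. For each d | 747:
  d = 1: Id(1) · d(747/1) = 1 · 6 = 6
  d = 3: Id(3) · d(747/3) = 3 · 4 = 12
  d = 9: Id(9) · d(747/9) = 9 · 2 = 18
  d = 83: Id(83) · d(747/83) = 83 · 3 = 249
  d = 249: Id(249) · d(747/249) = 249 · 2 = 498
  d = 747: Id(747) · d(747/747) = 747 · 1 = 747
Summing: (Id * d)(747) = 6 + 12 + 18 + 249 + 498 + 747 = 1530.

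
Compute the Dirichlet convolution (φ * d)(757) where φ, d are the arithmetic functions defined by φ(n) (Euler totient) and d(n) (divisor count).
(φ * d)(757) = 758

Divisors of 757: [1, 757]. For each d | 757:
  d = 1: φ(1) · d(757/1) = 1 · 2 = 2
  d = 757: φ(757) · d(757/757) = 756 · 1 = 756
Summing: (φ * d)(757) = 2 + 756 = 758.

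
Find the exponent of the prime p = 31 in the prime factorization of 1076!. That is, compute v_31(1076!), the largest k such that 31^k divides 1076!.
v_31(1076!) = 35

Legendre's formula: v_p(n!) = Σ_{k ≥ 1} ⌊n / p^k⌋. For p = 31, n = 1076, the terms are:
  ⌊1076/31^1⌋ = ⌊1076/31⌋ = 34
  ⌊1076/31^2⌋ = ⌊1076/961⌋ = 1
(the next term ⌊1076/31^3⌋ = 0, terminating the sum). Summing: v_31(1076!) = 34 + 1 = 35.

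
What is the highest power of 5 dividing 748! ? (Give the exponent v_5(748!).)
v_5(748!) = 184

Legendre's formula: v_p(n!) = Σ_{k ≥ 1} ⌊n / p^k⌋. For p = 5, n = 748, the terms are:
  ⌊748/5^1⌋ = ⌊748/5⌋ = 149
  ⌊748/5^2⌋ = ⌊748/25⌋ = 29
  ⌊748/5^3⌋ = ⌊748/125⌋ = 5
  ⌊748/5^4⌋ = ⌊748/625⌋ = 1
(the next term ⌊748/5^5⌋ = 0, terminating the sum). Summing: v_5(748!) = 149 + 29 + 5 + 1 = 184.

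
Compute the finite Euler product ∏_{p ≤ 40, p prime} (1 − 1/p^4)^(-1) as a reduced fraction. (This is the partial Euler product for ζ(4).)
∏ = 118583889910340935015737417301254569/109564363617893205834674995200000000

The primes p ≤ 40 are [2, 3, 5, 7, 11, 13, 17, 19, 23, 29, 31, 37]. For each prime, (1 − 1/p^4)^(-1) = p^4 / (p^4 − 1). The product is (1 − 1/2^4)^(-1), (1 − 1/3^4)^(-1), (1 − 1/5^4)^(-1), (1 − 1/7^4)^(-1), (1 − 1/11^4)^(-1), (1 − 1/13^4)^(-1), (1 − 1/17^4)^(-1), (1 − 1/19^4)^(-1), (1 − 1/23^4)^(-1), (1 − 1/29^4)^(-1), (1 − 1/31^4)^(-1), (1 − 1/37^4)^(-1) = ∏ p^4 / (p^4 − 1) = 118583889910340935015737417301254569/109564363617893205834674995200000000.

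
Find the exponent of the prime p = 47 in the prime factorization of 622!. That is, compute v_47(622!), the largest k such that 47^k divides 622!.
v_47(622!) = 13

Legendre's formula: v_p(n!) = Σ_{k ≥ 1} ⌊n / p^k⌋. For p = 47, n = 622, the terms are:
  ⌊622/47^1⌋ = ⌊622/47⌋ = 13
(the next term ⌊622/47^2⌋ = 0, terminating the sum). Summing: v_47(622!) = 13 = 13.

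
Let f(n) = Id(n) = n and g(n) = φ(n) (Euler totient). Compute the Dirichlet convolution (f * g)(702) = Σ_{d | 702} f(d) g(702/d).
(Id * φ)(702) = 6075

Divisors of 702: [1, 2, 3, 6, 9, 13, 18, 26, 27, 39, 54, 78, 117, 234, 351, 702]. For each d | 702:
  d = 1: Id(1) · φ(702/1) = 1 · 216 = 216
  d = 2: Id(2) · φ(702/2) = 2 · 216 = 432
  d = 3: Id(3) · φ(702/3) = 3 · 72 = 216
  d = 6: Id(6) · φ(702/6) = 6 · 72 = 432
  d = 9: Id(9) · φ(702/9) = 9 · 24 = 216
  d = 13: Id(13) · φ(702/13) = 13 · 18 = 234
  d = 18: Id(18) · φ(702/18) = 18 · 24 = 432
  d = 26: Id(26) · φ(702/26) = 26 · 18 = 468
  d = 27: Id(27) · φ(702/27) = 27 · 12 = 324
  d = 39: Id(39) · φ(702/39) = 39 · 6 = 234
  d = 54: Id(54) · φ(702/54) = 54 · 12 = 648
  d = 78: Id(78) · φ(702/78) = 78 · 6 = 468
  d = 117: Id(117) · φ(702/117) = 117 · 2 = 234
  d = 234: Id(234) · φ(702/234) = 234 · 2 = 468
  d = 351: Id(351) · φ(702/351) = 351 · 1 = 351
  d = 702: Id(702) · φ(702/702) = 702 · 1 = 702
Summing: (Id * φ)(702) = 216 + 432 + 216 + 432 + 216 + 234 + 432 + 468 + 324 + 234 + 648 + 468 + 234 + 468 + 351 + 702 = 6075.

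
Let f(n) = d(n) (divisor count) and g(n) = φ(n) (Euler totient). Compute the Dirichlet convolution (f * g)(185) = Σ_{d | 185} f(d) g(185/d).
(d * φ)(185) = 228

Divisors of 185: [1, 5, 37, 185]. For each d | 185:
  d = 1: d(1) · φ(185/1) = 1 · 144 = 144
  d = 5: d(5) · φ(185/5) = 2 · 36 = 72
  d = 37: d(37) · φ(185/37) = 2 · 4 = 8
  d = 185: d(185) · φ(185/185) = 4 · 1 = 4
Summing: (d * φ)(185) = 144 + 72 + 8 + 4 = 228.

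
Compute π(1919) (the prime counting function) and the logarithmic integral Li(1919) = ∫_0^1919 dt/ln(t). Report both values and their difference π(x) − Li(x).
π(1919) = 293;  Li(1919) ≈ 304.12;  π(x) − Li(x) ≈ -11.12.

Direct count of primes ≤ 1919 gives π(1919) = 293. Numerical evaluation of the logarithmic integral gives Li(1919) ≈ 304.12. The difference π(x) − Li(x) ≈ -11.12 is typically negative for small/moderate x (Li(x) overestimates), though Littlewood's theorem shows this sign changes infinitely often.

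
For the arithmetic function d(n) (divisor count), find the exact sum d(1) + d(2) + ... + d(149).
Σ_{n ≤ 149} d(n) = 768

Compute d(n) for each 1 ≤ n ≤ 149: d(1) = 1, d(2) = 2, d(3) = 2, d(4) = 3, d(5) = 2, d(6) = 4, d(7) = 2, d(8) = 4, d(9) = 3, d(10) = 4, d(11) = 2, d(12) = 6, d(13) = 2, d(14) = 4, d(15) = 4, d(16) = 5, d(17) = 2, d(18) = 6, d(19) = 2, d(20) = 6, d(21) = 4, d(22) = 4, d(23) = 2, d(24) = 8, d(25) = 3, d(26) = 4, d(27) = 4, d(28) = 6, d(29) = 2, d(30) = 8, d(31) = 2, d(32) = 6, d(33) = 4, d(34) = 4, d(35) = 4, d(36) = 9, d(37) = 2, d(38) = 4, d(39) = 4, d(40) = 8, d(41) = 2, d(42) = 8, d(43) = 2, d(44) = 6, d(45) = 6, d(46) = 4, d(47) = 2, d(48) = 10, d(49) = 3, d(50) = 6, d(51) = 4, d(52) = 6, d(53) = 2, d(54) = 8, d(55) = 4, d(56) = 8, d(57) = 4, d(58) = 4, d(59) = 2, d(60) = 12, d(61) = 2, d(62) = 4, d(63) = 6, d(64) = 7, d(65) = 4, d(66) = 8, d(67) = 2, d(68) = 6, d(69) = 4, d(70) = 8, d(71) = 2, d(72) = 12, d(73) = 2, d(74) = 4, d(75) = 6, d(76) = 6, d(77) = 4, d(78) = 8, d(79) = 2, d(80) = 10, d(81) = 5, d(82) = 4, d(83) = 2, d(84) = 12, d(85) = 4, d(86) = 4, d(87) = 4, d(88) = 8, d(89) = 2, d(90) = 12, d(91) = 4, d(92) = 6, d(93) = 4, d(94) = 4, d(95) = 4, d(96) = 12, d(97) = 2, d(98) = 6, d(99) = 6, d(100) = 9, d(101) = 2, d(102) = 8, d(103) = 2, d(104) = 8, d(105) = 8, d(106) = 4, d(107) = 2, d(108) = 12, d(109) = 2, d(110) = 8, d(111) = 4, d(112) = 10, d(113) = 2, d(114) = 8, d(115) = 4, d(116) = 6, d(117) = 6, d(118) = 4, d(119) = 4, d(120) = 16, d(121) = 3, d(122) = 4, d(123) = 4, d(124) = 6, d(125) = 4, d(126) = 12, d(127) = 2, d(128) = 8, d(129) = 4, d(130) = 8, d(131) = 2, d(132) = 12, d(133) = 4, d(134) = 4, d(135) = 8, d(136) = 8, d(137) = 2, d(138) = 8, d(139) = 2, d(140) = 12, d(141) = 4, d(142) = 4, d(143) = 4, d(144) = 15, d(145) = 4, d(146) = 4, d(147) = 6, d(148) = 6, d(149) = 2. Summing all 149 values: 768. (Dirichlet's divisor formula: Σ_{n ≤ x} d(n) = x ln(x) + (2γ − 1) x + O(√x). For x = 149, the asymptotic estimate is ≈ 768.60.)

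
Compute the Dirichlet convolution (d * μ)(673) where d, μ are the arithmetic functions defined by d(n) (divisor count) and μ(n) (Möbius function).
(d * μ)(673) = 1

Divisors of 673: [1, 673]. For each d | 673:
  d = 1: d(1) · μ(673/1) = 1 · -1 = -1
  d = 673: d(673) · μ(673/673) = 2 · 1 = 2
Summing: (d * μ)(673) = -1 + 2 = 1.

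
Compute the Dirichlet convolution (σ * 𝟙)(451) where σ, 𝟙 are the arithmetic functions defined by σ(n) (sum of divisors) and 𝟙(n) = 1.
(σ * 𝟙)(451) = 559

Divisors of 451: [1, 11, 41, 451]. For each d | 451:
  d = 1: σ(1) · 𝟙(451/1) = 1 · 1 = 1
  d = 11: σ(11) · 𝟙(451/11) = 12 · 1 = 12
  d = 41: σ(41) · 𝟙(451/41) = 42 · 1 = 42
  d = 451: σ(451) · 𝟙(451/451) = 504 · 1 = 504
Summing: (σ * 𝟙)(451) = 1 + 12 + 42 + 504 = 559.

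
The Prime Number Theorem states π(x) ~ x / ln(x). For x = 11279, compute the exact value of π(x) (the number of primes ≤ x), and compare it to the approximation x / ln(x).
π(11279) = 1364;  x/ln(x) ≈ 1208.81;  relative error ≈ 11.38%.

Directly count primes up to 11279: π(11279) = 1364. The PNT approximation gives 11279/ln(11279) ≈ 11279/9.33070 ≈ 1208.81. Relative error (π(x) − x/ln(x)) / π(x) ≈ 11.38%; the approximation is known to undercount slightly (Li(x) is a better estimate).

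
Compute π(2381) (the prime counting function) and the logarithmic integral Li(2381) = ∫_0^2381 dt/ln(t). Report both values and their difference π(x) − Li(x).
π(2381) = 353;  Li(2381) ≈ 364.35;  π(x) − Li(x) ≈ -11.35.

Direct count of primes ≤ 2381 gives π(2381) = 353. Numerical evaluation of the logarithmic integral gives Li(2381) ≈ 364.35. The difference π(x) − Li(x) ≈ -11.35 is typically negative for small/moderate x (Li(x) overestimates), though Littlewood's theorem shows this sign changes infinitely often.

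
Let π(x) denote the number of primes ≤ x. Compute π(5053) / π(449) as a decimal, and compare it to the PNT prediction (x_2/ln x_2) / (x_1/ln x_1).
π(5053)/π(449) = 676/87 ≈ 7.7701;  PNT prediction ≈ 8.0593.

π(449) = 87 and π(5053) = 676, so π(5053)/π(449) ≈ 7.7701. The PNT-predicted ratio is (5053/ln(5053)) / (449/ln(449)) ≈ 8.0593. The two agree to within a few percent, as expected.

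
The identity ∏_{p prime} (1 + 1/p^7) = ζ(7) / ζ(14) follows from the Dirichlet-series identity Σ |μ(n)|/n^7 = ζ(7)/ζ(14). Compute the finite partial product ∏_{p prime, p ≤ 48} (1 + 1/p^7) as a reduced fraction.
∏ = 263853992248183929955588067841649958807762565359040660091503223132247928290282626850939575242745161896165376/261685269908462752626449098337825267072687203746267710284915637456014619560925349129829845059340019784340625

The primes p ≤ 48 are [2, 3, 5, 7, 11, 13, 17, 19, 23, 29, 31, 37, 41, 43, 47]. For each, (1 + 1/p^7) = (p^7 + 1)/p^7. Multiplying these fractions over p ∈ [2, 3, 5, 7, 11, 13, 17, 19, 23, 29, 31, 37, 41, 43, 47] gives 263853992248183929955588067841649958807762565359040660091503223132247928290282626850939575242745161896165376/261685269908462752626449098337825267072687203746267710284915637456014619560925349129829845059340019784340625. (In the limit P → ∞ this tends to ζ(7)/ζ(14).)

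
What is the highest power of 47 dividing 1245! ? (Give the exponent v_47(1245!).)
v_47(1245!) = 26

Legendre's formula: v_p(n!) = Σ_{k ≥ 1} ⌊n / p^k⌋. For p = 47, n = 1245, the terms are:
  ⌊1245/47^1⌋ = ⌊1245/47⌋ = 26
(the next term ⌊1245/47^2⌋ = 0, terminating the sum). Summing: v_47(1245!) = 26 = 26.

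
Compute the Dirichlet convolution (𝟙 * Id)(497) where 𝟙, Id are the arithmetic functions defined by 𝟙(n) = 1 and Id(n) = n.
(𝟙 * Id)(497) = 576

Divisors of 497: [1, 7, 71, 497]. For each d | 497:
  d = 1: 𝟙(1) · Id(497/1) = 1 · 497 = 497
  d = 7: 𝟙(7) · Id(497/7) = 1 · 71 = 71
  d = 71: 𝟙(71) · Id(497/71) = 1 · 7 = 7
  d = 497: 𝟙(497) · Id(497/497) = 1 · 1 = 1
Summing: (𝟙 * Id)(497) = 497 + 71 + 7 + 1 = 576.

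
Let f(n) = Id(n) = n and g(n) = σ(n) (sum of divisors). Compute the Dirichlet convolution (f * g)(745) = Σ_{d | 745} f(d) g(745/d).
(Id * σ)(745) = 3289

Divisors of 745: [1, 5, 149, 745]. For each d | 745:
  d = 1: Id(1) · σ(745/1) = 1 · 900 = 900
  d = 5: Id(5) · σ(745/5) = 5 · 150 = 750
  d = 149: Id(149) · σ(745/149) = 149 · 6 = 894
  d = 745: Id(745) · σ(745/745) = 745 · 1 = 745
Summing: (Id * σ)(745) = 900 + 750 + 894 + 745 = 3289.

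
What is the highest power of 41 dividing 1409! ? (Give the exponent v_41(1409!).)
v_41(1409!) = 34

Legendre's formula: v_p(n!) = Σ_{k ≥ 1} ⌊n / p^k⌋. For p = 41, n = 1409, the terms are:
  ⌊1409/41^1⌋ = ⌊1409/41⌋ = 34
(the next term ⌊1409/41^2⌋ = 0, terminating the sum). Summing: v_41(1409!) = 34 = 34.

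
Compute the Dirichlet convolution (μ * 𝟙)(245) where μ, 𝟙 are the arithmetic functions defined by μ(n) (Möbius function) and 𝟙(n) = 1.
(μ * 𝟙)(245) = 0

Divisors of 245: [1, 5, 7, 35, 49, 245]. For each d | 245:
  d = 1: μ(1) · 𝟙(245/1) = 1 · 1 = 1
  d = 5: μ(5) · 𝟙(245/5) = -1 · 1 = -1
  d = 7: μ(7) · 𝟙(245/7) = -1 · 1 = -1
  d = 35: μ(35) · 𝟙(245/35) = 1 · 1 = 1
  d = 49: μ(49) · 𝟙(245/49) = 0 · 1 = 0
  d = 245: μ(245) · 𝟙(245/245) = 0 · 1 = 0
Summing: (μ * 𝟙)(245) = 1 + -1 + -1 + 1 + 0 + 0 = 0.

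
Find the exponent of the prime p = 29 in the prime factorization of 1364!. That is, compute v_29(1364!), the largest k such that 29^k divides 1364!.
v_29(1364!) = 48

Legendre's formula: v_p(n!) = Σ_{k ≥ 1} ⌊n / p^k⌋. For p = 29, n = 1364, the terms are:
  ⌊1364/29^1⌋ = ⌊1364/29⌋ = 47
  ⌊1364/29^2⌋ = ⌊1364/841⌋ = 1
(the next term ⌊1364/29^3⌋ = 0, terminating the sum). Summing: v_29(1364!) = 47 + 1 = 48.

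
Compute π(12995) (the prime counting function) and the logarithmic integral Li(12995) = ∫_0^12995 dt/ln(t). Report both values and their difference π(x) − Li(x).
π(12995) = 1547;  Li(12995) ≈ 1566.58;  π(x) − Li(x) ≈ -19.58.

Direct count of primes ≤ 12995 gives π(12995) = 1547. Numerical evaluation of the logarithmic integral gives Li(12995) ≈ 1566.58. The difference π(x) − Li(x) ≈ -19.58 is typically negative for small/moderate x (Li(x) overestimates), though Littlewood's theorem shows this sign changes infinitely often.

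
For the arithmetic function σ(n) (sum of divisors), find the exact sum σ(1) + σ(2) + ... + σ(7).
Σ_{n ≤ 7} σ(n) = 41

Compute σ(n) for each 1 ≤ n ≤ 7: σ(1) = 1, σ(2) = 3, σ(3) = 4, σ(4) = 7, σ(5) = 6, σ(6) = 12, σ(7) = 8. Summing all 7 values: 41. (Average order: Σ_{n ≤ x} σ(n) ~ (π²/12) x². For x = 7, (π²/12)·7² ≈ 40.30.)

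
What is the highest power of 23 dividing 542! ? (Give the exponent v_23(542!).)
v_23(542!) = 24

Legendre's formula: v_p(n!) = Σ_{k ≥ 1} ⌊n / p^k⌋. For p = 23, n = 542, the terms are:
  ⌊542/23^1⌋ = ⌊542/23⌋ = 23
  ⌊542/23^2⌋ = ⌊542/529⌋ = 1
(the next term ⌊542/23^3⌋ = 0, terminating the sum). Summing: v_23(542!) = 23 + 1 = 24.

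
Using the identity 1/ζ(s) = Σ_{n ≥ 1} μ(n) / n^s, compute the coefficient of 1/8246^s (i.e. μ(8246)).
μ(8246) = 1

Factor n = 8246 = 2 · 7 · 19 · 31. μ(n) = 0 if any exponent ≥ 2 (not squarefree); otherwise μ(n) = (−1)^{ω(n)} where ω(n) is the number of distinct prime factors. Applying: μ(8246) = 1.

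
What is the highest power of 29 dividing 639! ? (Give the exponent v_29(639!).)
v_29(639!) = 22

Legendre's formula: v_p(n!) = Σ_{k ≥ 1} ⌊n / p^k⌋. For p = 29, n = 639, the terms are:
  ⌊639/29^1⌋ = ⌊639/29⌋ = 22
(the next term ⌊639/29^2⌋ = 0, terminating the sum). Summing: v_29(639!) = 22 = 22.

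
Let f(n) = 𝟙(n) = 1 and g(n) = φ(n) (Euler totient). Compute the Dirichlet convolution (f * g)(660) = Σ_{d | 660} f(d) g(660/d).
(𝟙 * φ)(660) = 660

Divisors of 660: [1, 2, 3, 4, 5, 6, 10, 11, 12, 15, 20, 22, 30, 33, 44, 55, 60, 66, 110, 132, 165, 220, 330, 660]. For each d | 660:
  d = 1: 𝟙(1) · φ(660/1) = 1 · 160 = 160
  d = 2: 𝟙(2) · φ(660/2) = 1 · 80 = 80
  d = 3: 𝟙(3) · φ(660/3) = 1 · 80 = 80
  d = 4: 𝟙(4) · φ(660/4) = 1 · 80 = 80
  d = 5: 𝟙(5) · φ(660/5) = 1 · 40 = 40
  d = 6: 𝟙(6) · φ(660/6) = 1 · 40 = 40
  d = 10: 𝟙(10) · φ(660/10) = 1 · 20 = 20
  d = 11: 𝟙(11) · φ(660/11) = 1 · 16 = 16
  d = 12: 𝟙(12) · φ(660/12) = 1 · 40 = 40
  d = 15: 𝟙(15) · φ(660/15) = 1 · 20 = 20
  d = 20: 𝟙(20) · φ(660/20) = 1 · 20 = 20
  d = 22: 𝟙(22) · φ(660/22) = 1 · 8 = 8
  d = 30: 𝟙(30) · φ(660/30) = 1 · 10 = 10
  d = 33: 𝟙(33) · φ(660/33) = 1 · 8 = 8
  d = 44: 𝟙(44) · φ(660/44) = 1 · 8 = 8
  d = 55: 𝟙(55) · φ(660/55) = 1 · 4 = 4
  d = 60: 𝟙(60) · φ(660/60) = 1 · 10 = 10
  d = 66: 𝟙(66) · φ(660/66) = 1 · 4 = 4
  d = 110: 𝟙(110) · φ(660/110) = 1 · 2 = 2
  d = 132: 𝟙(132) · φ(660/132) = 1 · 4 = 4
  d = 165: 𝟙(165) · φ(660/165) = 1 · 2 = 2
  d = 220: 𝟙(220) · φ(660/220) = 1 · 2 = 2
  d = 330: 𝟙(330) · φ(660/330) = 1 · 1 = 1
  d = 660: 𝟙(660) · φ(660/660) = 1 · 1 = 1
Summing: (𝟙 * φ)(660) = 160 + 80 + 80 + 80 + 40 + 40 + 20 + 16 + 40 + 20 + 20 + 8 + 10 + 8 + 8 + 4 + 10 + 4 + 2 + 4 + 2 + 2 + 1 + 1 = 660.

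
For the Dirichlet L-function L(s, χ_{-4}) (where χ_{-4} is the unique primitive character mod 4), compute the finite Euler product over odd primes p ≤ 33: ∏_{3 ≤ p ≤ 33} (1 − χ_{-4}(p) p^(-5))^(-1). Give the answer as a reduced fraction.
∏ = 52015810615424538455317584769582112629834289625/52216435813704314792391924764477903837266444288

The odd primes p ≤ 33 are [3, 5, 7, 11, 13, 17, 19, 23, 29, 31]. For each, χ(p) = 1 if p ≡ 1 mod 4, χ(p) = −1 if p ≡ 3 mod 4. Taking (1 − χ(p)/p^5)^(-1) = p^5/(p^5 − χ(p)): (1 − (-1)/3^5)^(-1) · (1 − (1)/5^5)^(-1) · (1 − (-1)/7^5)^(-1) · (1 − (-1)/11^5)^(-1) · (1 − (1)/13^5)^(-1) · (1 − (1)/17^5)^(-1) · (1 − (-1)/19^5)^(-1) · (1 − (-1)/23^5)^(-1) · (1 − (1)/29^5)^(-1) · (1 − (-1)/31^5)^(-1) = 52015810615424538455317584769582112629834289625/52216435813704314792391924764477903837266444288.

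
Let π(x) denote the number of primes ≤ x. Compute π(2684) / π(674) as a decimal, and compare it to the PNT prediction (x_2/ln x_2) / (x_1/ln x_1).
π(2684)/π(674) = 389/122 ≈ 3.1885;  PNT prediction ≈ 3.2852.

π(674) = 122 and π(2684) = 389, so π(2684)/π(674) ≈ 3.1885. The PNT-predicted ratio is (2684/ln(2684)) / (674/ln(674)) ≈ 3.2852. The two agree to within a few percent, as expected.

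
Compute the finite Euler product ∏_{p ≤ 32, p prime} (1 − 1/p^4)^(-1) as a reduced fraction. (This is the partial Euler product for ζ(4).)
∏ = 44480956869217573792253389310087/41097743855049154662236160000000

The primes p ≤ 32 are [2, 3, 5, 7, 11, 13, 17, 19, 23, 29, 31]. For each prime, (1 − 1/p^4)^(-1) = p^4 / (p^4 − 1). The product is (1 − 1/2^4)^(-1), (1 − 1/3^4)^(-1), (1 − 1/5^4)^(-1), (1 − 1/7^4)^(-1), (1 − 1/11^4)^(-1), (1 − 1/13^4)^(-1), (1 − 1/17^4)^(-1), (1 − 1/19^4)^(-1), (1 − 1/23^4)^(-1), (1 − 1/29^4)^(-1), (1 − 1/31^4)^(-1) = ∏ p^4 / (p^4 − 1) = 44480956869217573792253389310087/41097743855049154662236160000000.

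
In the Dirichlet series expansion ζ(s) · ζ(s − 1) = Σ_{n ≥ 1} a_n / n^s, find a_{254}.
σ(254) = 384

In the product (Σ m^0/m^s)(Σ k / k^s) = Σ (Σ_{d | n} d) / n^s, the coefficient of 1/n^s is σ(n) = Σ_{d | n} d. For n = 254, divisors are [1, 2, 127, 254]; summing: σ(254) = 384.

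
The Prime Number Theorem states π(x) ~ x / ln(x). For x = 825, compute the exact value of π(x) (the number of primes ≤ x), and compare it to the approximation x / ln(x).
π(825) = 143;  x/ln(x) ≈ 122.85;  relative error ≈ 14.09%.

Directly count primes up to 825: π(825) = 143. The PNT approximation gives 825/ln(825) ≈ 825/6.71538 ≈ 122.85. Relative error (π(x) − x/ln(x)) / π(x) ≈ 14.09%; the approximation is known to undercount slightly (Li(x) is a better estimate).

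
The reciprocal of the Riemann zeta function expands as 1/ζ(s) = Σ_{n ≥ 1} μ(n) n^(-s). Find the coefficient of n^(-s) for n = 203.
μ(203) = 1

Factor n = 203 = 7 · 29. μ(n) = 0 if any exponent ≥ 2 (not squarefree); otherwise μ(n) = (−1)^{ω(n)} where ω(n) is the number of distinct prime factors. Applying: μ(203) = 1.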